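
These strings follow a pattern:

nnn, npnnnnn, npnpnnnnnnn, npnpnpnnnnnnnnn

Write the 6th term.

npnpnpnpnpnnnnnnnnnnnnn

s(k+1) = np·s(k)·nn, so each term gains np as a prefix and nn as a suffix.
From npnpnpnnnnnnnnn, 2 further steps: npnpnpnnnnnnnnn → npnpnpnpnnnnnnnnnnn → (answer).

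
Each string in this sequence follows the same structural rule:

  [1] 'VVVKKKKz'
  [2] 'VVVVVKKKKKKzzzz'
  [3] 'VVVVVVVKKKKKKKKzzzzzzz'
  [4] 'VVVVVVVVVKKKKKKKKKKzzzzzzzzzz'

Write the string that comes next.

The n-th term is 2n+1 V's then 2n+2 K's then 3n-2 z's (n = 1, 2, …).
Setting n = 5 gives 11, 12, 13 characters in each block.

VVVVVVVVVVVKKKKKKKKKKKKzzzzzzzzzzzzz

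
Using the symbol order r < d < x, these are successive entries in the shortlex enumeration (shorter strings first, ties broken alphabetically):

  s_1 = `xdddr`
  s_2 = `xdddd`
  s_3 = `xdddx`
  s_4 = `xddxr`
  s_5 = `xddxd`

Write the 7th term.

Continuing the enumeration 2 steps past xddxd: xddxd → xddxx → (answer).

xdxrr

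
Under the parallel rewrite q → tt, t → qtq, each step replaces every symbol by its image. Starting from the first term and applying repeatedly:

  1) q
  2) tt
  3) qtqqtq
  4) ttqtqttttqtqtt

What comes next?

Rewriting the 14 symbols of ttqtqttttqtqtt one by one yields qtq qtq tt qtq tt qtq qtq qtq qtq tt qtq tt qtq qtq; concatenated:

qtqqtqttqtqttqtqqtqqtqqtqttqtqttqtqqtq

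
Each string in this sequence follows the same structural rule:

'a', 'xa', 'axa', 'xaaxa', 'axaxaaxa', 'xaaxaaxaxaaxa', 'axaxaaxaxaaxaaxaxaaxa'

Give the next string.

xaaxaaxaxaaxaaxaxaaxaxaaxaaxaxaaxa

This is a Fibonacci-style word recurrence s(k) = s(k−2)·s(k−1): e.g. a·xa = axa.
The next term joins xaaxaaxaxaaxa and axaxaaxaxaaxaaxaxaaxa.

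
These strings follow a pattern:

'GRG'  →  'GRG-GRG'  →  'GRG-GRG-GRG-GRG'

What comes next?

s(k+1) = s(k)·-·s(k) — each term doubles the last with '-' between the halves.
One more doubling of GRG-GRG-GRG-GRG gives the answer.

GRG-GRG-GRG-GRG-GRG-GRG-GRG-GRG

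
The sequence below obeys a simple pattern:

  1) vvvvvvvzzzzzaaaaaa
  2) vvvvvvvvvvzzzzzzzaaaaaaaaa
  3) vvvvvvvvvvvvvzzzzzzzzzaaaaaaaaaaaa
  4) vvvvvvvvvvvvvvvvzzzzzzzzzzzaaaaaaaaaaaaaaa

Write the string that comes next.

vvvvvvvvvvvvvvvvvvvzzzzzzzzzzzzzaaaaaaaaaaaaaaaaaa

Reading off run lengths: v runs 7, 10, 13, 16; z runs 5, 7, 9, 11; a runs 6, 9, 12, 15 — each is linear in n, where the shown terms are n = 2, 3, 4, 5.
For the next term, n = 6, so the run lengths are 19, 13, 18.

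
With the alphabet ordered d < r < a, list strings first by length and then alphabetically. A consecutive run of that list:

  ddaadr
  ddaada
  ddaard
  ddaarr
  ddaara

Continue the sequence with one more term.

The successor of ddaara increments the rightmost position that isn't already a and resets every position after it to d.

ddaaad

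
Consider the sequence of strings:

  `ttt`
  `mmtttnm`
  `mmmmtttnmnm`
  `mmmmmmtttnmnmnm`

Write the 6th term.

Each term wraps the previous one in mm on the left and nm on the right.
From mmmmmmtttnmnmnm, 2 further steps: mmmmmmtttnmnmnm → mmmmmmmmtttnmnmnmnm → (answer).

mmmmmmmmmmtttnmnmnmnmnm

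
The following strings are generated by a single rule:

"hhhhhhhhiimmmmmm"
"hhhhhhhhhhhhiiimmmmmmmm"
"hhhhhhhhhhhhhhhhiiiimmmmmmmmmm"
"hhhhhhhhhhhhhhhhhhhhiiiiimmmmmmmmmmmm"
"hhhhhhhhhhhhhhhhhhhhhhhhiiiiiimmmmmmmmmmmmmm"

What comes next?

Each string has the form h^{4n} i^{n} m^{2n+2}, where the shown terms are n = 2, 3, 4, 5, 6.
Setting n = 7 gives 28, 7, 16 characters in each block.

hhhhhhhhhhhhhhhhhhhhhhhhhhhhiiiiiiimmmmmmmmmmmmmmmm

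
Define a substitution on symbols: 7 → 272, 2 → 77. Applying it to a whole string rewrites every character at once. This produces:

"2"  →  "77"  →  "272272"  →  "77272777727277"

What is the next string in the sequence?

Applying the rule to each of the 14 symbols of 77272777727277 gives the pieces 272 272 77 272 77 272 272 272 272 77 272 77 272 272, which concatenate to the answer.

27227277272772722722722727727277272272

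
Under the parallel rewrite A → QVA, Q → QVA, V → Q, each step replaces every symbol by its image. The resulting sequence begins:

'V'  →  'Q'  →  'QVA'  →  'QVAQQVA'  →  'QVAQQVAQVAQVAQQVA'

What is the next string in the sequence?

QVAQQVAQVAQVAQQVAQVAQQVAQVAQQVAQVAQVAQQVA

Applying the rule to each of the 17 symbols of QVAQQVAQVAQVAQQVA gives the pieces QVA Q QVA QVA QVA Q QVA QVA Q QVA QVA Q QVA QVA QVA Q QVA, which concatenate to the answer.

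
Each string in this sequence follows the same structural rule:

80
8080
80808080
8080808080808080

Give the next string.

s(k+1) = s(k)·s(k) — each term doubles the last.
Doubling 8080808080808080:

80808080808080808080808080808080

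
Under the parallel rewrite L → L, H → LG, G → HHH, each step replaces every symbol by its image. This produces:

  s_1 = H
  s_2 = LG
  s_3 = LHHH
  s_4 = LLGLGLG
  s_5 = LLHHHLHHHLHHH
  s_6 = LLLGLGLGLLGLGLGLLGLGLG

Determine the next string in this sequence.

Applying the rule to each of the 22 symbols of LLLGLGLGLLGLGLGLLGLGLG gives the pieces L L L HHH L HHH L HHH L L HHH L HHH L HHH L L HHH L HHH L HHH, which concatenate to the answer.

LLLHHHLHHHLHHHLLHHHLHHHLHHHLLHHHLHHHLHHH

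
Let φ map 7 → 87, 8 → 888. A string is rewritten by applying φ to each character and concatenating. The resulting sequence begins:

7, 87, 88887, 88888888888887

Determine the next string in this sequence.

Rewriting the 14 symbols of 88888888888887 one by one yields 888 888 888 888 888 888 888 888 888 888 888 888 888 87; concatenated:

88888888888888888888888888888888888888887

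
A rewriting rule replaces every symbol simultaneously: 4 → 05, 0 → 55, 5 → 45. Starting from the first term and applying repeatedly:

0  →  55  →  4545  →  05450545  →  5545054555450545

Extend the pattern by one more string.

φ(5545054555450545) expands symbol-by-symbol to 45 45 05 45 55 45 05 45 45 45 05 45 55 45 05 45; joining the 16 pieces gives the next term.

45450545554505454545054555450545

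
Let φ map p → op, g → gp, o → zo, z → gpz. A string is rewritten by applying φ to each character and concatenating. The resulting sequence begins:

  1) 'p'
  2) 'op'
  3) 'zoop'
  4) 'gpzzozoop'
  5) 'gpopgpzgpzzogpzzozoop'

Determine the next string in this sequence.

Replace each of the 21 characters of gpopgpzgpzzogpzzozoop in place — gp op zo op gp op gpz gp op gpz gpz zo gp op gpz gpz zo gpz zo zo op — and concatenate.

gpopzoopgpopgpzgpopgpzgpzzogpopgpzgpzzogpzzozoop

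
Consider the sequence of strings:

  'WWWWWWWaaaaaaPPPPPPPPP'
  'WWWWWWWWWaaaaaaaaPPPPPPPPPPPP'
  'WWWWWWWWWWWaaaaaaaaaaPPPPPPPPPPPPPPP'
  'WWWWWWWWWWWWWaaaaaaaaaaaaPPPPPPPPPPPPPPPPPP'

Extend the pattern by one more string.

WWWWWWWWWWWWWWWaaaaaaaaaaaaaaPPPPPPPPPPPPPPPPPPPPP

Each string has the form W^{2n+1} a^{2n} P^{3n}, where the shown terms are n = 3, 4, 5, 6.
Setting n = 7 gives 15, 14, 21 characters in each block.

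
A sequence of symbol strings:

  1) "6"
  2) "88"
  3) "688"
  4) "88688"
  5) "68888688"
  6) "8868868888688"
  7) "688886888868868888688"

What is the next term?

8868868888688688886888868868888688

Each term (from the third on) is the two preceding terms concatenated in order: term 3 = 6·88 = 688.
Continuing: 8868868888688 · 688886888868868888688 gives term 8.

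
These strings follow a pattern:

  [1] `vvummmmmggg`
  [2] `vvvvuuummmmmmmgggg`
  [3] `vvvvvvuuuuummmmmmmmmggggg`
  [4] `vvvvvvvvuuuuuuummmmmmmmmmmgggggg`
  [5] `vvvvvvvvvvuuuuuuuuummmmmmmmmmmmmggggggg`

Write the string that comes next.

vvvvvvvvvvvvuuuuuuuuuuummmmmmmmmmmmmmmgggggggg

Each string has the form v^{2n} u^{2n-1} m^{2n+3} g^{n+2} (n = 1, 2, …).
Setting n = 6 gives 12, 11, 15, 8 characters in each block.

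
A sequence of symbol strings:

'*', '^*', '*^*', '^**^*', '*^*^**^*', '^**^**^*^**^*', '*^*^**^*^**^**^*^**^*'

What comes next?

From term 3 onward, concatenate the second-to-last term with the last: *·^* = *^*, ^*·*^* = ^**^*, …
So term 8 is ^**^**^*^**^*·*^*^**^*^**^**^*^**^*.

^**^**^*^**^**^*^**^*^**^**^*^**^*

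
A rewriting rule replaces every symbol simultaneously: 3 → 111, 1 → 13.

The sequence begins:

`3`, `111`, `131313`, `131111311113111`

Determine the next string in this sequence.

Rewriting the 15 symbols of 131111311113111 one by one yields 13 111 13 13 13 13 111 13 13 13 13 111 13 13 13; concatenated:

131111313131311113131313111131313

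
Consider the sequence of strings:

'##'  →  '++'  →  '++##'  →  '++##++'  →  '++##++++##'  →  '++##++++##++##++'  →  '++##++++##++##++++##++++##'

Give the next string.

Each term (from the third on) is the previous term followed by the one before it: term 3 = ++·## = ++##.
Continuing: ++##++++##++##++++##++++## · ++##++++##++##++ gives term 8.

++##++++##++##++++##++++##++##++++##++##++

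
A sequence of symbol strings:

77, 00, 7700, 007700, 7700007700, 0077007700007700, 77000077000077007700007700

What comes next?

Each term (from the third on) is the two preceding terms concatenated in order: term 3 = 77·00 = 7700.
The next term joins 0077007700007700 and 77000077000077007700007700.

007700770000770077000077000077007700007700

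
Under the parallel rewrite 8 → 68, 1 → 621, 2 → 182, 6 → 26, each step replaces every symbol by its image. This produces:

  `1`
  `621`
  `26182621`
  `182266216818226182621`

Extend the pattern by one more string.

Replace each of the 21 characters of 182266216818226182621 in place — 621 68 182 182 26 26 182 621 26 68 621 68 182 182 26 621 68 182 26 182 621 — and concatenate.

621681821822626182621266862168182182266216818226182621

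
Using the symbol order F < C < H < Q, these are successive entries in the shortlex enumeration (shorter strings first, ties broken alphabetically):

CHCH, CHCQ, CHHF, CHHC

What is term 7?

CHQF

Advancing 3 positions from CHHC through CHHC → CHHH → CHHQ reaches term 7.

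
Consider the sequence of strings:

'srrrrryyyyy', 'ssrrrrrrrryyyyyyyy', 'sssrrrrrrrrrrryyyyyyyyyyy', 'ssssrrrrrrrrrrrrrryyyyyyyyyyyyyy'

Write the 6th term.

Each string has the form s^{n} r^{3n+2} y^{3n+2} (n = 1, 2, …).
At n = 6 the blocks have lengths 6, 20, 20.

ssssssrrrrrrrrrrrrrrrrrrrryyyyyyyyyyyyyyyyyyyy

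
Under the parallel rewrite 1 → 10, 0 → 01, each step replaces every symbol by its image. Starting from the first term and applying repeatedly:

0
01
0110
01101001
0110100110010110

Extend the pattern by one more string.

Applying the rule to each of the 16 symbols of 0110100110010110 gives the pieces 01 10 10 01 10 01 01 10 10 01 01 10 01 10 10 01, which concatenate to the answer.

01101001100101101001011001101001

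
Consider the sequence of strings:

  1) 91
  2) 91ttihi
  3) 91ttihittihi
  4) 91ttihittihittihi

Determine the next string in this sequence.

91ttihittihittihittihi

The strings grow by a fixed suffix ttihi each time.
One more step from 91ttihittihittihi gives the answer.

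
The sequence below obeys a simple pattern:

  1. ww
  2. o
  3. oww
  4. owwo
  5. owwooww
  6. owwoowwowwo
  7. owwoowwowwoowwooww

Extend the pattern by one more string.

owwoowwowwoowwoowwowwoowwowwo

From term 3 onward, concatenate the last term with the second-to-last: o·ww = oww, oww·o = owwo, …
The next term joins owwoowwowwoowwooww and owwoowwowwo.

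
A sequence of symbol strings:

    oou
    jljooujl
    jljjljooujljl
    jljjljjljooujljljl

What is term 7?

jljjljjljjljjljjljooujljljljljljl

Every step adds jlj to the front and jl to the end of the previous string.
From jljjljjljooujljljl, 3 further steps: jljjljjljooujljljl → jljjljjljjljooujljljljl → jljjljjljjljjljooujljljljljl → (answer).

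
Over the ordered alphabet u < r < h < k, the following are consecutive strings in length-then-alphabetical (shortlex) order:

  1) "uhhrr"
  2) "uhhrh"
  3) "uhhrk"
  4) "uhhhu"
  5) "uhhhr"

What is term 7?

Advancing 2 positions from uhhhr through uhhhr → uhhhh reaches term 7.

uhhhk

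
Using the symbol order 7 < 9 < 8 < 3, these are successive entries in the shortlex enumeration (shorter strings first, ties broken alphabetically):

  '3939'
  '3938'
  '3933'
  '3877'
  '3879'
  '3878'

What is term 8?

3897

Advancing 2 positions from 3878 through 3878 → 3873 reaches term 8.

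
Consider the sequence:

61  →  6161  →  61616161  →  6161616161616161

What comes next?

Each string is two copies of the previous one concatenated.
One more doubling of 6161616161616161 gives the answer.

61616161616161616161616161616161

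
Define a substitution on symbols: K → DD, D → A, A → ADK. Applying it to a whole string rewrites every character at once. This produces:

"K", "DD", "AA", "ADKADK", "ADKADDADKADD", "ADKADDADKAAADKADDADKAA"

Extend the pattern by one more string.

ADKADDADKAAADKADDADKADKADKADDADKAAADKADDADKADK

φ(ADKADDADKAAADKADDADKAA) expands symbol-by-symbol to ADK A DD ADK A A ADK A DD ADK ADK ADK A DD ADK A A ADK A DD ADK ADK; joining the 22 pieces gives the next term.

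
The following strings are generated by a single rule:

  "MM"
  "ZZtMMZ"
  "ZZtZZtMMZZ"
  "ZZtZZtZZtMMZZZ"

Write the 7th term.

ZZtZZtZZtZZtZZtZZtMMZZZZZZ

Every step adds ZZt to the front and Z to the end of the previous string.
From ZZtZZtZZtMMZZZ, 3 further steps: ZZtZZtZZtMMZZZ → ZZtZZtZZtZZtMMZZZZ → ZZtZZtZZtZZtZZtMMZZZZZ → (answer).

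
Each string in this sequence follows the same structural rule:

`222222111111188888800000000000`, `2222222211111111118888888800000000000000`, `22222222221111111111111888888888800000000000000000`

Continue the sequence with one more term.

Each string has the form 2^{2n} 1^{3n-2} 8^{2n} 0^{3n+2}, where the shown terms are n = 3, 4, 5.
Setting n = 6 gives 12, 16, 12, 20 characters in each block.

222222222222111111111111111188888888888800000000000000000000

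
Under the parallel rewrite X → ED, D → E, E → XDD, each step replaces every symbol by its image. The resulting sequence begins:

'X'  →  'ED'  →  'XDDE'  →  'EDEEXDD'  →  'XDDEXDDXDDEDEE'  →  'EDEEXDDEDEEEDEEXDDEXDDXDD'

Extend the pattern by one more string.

XDDEXDDXDDEDEEXDDEXDDXDDXDDEXDDXDDEDEEXDDEDEEEDEE

Applying the rule to each of the 25 symbols of EDEEXDDEDEEEDEEXDDEXDDXDD gives the pieces XDD E XDD XDD ED E E XDD E XDD XDD XDD E XDD XDD ED E E XDD ED E E ED E E, which concatenate to the answer.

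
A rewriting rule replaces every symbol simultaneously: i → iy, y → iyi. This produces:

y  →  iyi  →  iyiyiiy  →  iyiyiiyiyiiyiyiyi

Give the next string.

iyiyiiyiyiiyiyiyiiyiyiiyiyiyiiyiyiiyiyiiy

Replace each of the 17 characters of iyiyiiyiyiiyiyiyi in place — iy iyi iy iyi iy iy iyi iy iyi iy iy iyi iy iyi iy iyi iy — and concatenate.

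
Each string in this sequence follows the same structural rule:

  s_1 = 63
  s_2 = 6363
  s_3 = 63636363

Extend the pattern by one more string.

Every step duplicates the string.
So the next term is two copies of 63636363.

6363636363636363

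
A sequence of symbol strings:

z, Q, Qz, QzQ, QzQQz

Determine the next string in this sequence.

This is a Fibonacci-style word recurrence s(k) = s(k−1)·s(k−2): e.g. Q·z = Qz.
So term 6 is QzQQz·QzQ.

QzQQzQzQ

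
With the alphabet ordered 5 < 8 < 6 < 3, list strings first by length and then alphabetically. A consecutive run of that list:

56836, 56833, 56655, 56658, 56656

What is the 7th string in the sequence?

56685

Advancing 2 positions from 56656 through 56656 → 56653 reaches term 7.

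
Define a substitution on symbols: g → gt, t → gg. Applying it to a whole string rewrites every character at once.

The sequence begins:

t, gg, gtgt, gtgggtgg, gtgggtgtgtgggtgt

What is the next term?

Applying the rule to each of the 16 symbols of gtgggtgtgtgggtgt gives the pieces gt gg gt gt gt gg gt gg gt gg gt gt gt gg gt gg, which concatenate to the answer.

gtgggtgtgtgggtgggtgggtgtgtgggtgg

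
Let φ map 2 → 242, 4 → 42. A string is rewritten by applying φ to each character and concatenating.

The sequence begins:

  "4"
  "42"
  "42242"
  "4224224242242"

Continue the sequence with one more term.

4224224242242242422424224224242242

Applying the rule to each of the 13 symbols of 4224224242242 gives the pieces 42 242 242 42 242 242 42 242 42 242 242 42 242, which concatenate to the answer.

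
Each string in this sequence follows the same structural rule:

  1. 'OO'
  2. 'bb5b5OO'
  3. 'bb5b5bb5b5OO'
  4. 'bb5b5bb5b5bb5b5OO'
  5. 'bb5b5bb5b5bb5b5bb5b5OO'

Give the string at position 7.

bb5b5bb5b5bb5b5bb5b5bb5b5bb5b5OO

Every step adds bb5b5 at the front: s(k+1) = bb5b5·s(k).
From bb5b5bb5b5bb5b5bb5b5OO, 2 further steps: bb5b5bb5b5bb5b5bb5b5OO → bb5b5bb5b5bb5b5bb5b5bb5b5OO → (answer).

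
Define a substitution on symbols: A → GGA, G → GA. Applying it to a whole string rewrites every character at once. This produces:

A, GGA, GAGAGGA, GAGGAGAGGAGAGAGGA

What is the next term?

GAGGAGAGAGGAGAGGAGAGAGGAGAGGAGAGGAGAGAGGA

Replace each of the 17 characters of GAGGAGAGGAGAGAGGA in place — GA GGA GA GA GGA GA GGA GA GA GGA GA GGA GA GGA GA GA GGA — and concatenate.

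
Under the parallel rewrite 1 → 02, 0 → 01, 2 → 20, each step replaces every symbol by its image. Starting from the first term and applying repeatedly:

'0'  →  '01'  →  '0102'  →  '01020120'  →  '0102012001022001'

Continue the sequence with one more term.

01020120010220010102012020010102

Applying the rule to each of the 16 symbols of 0102012001022001 gives the pieces 01 02 01 20 01 02 20 01 01 02 01 20 20 01 01 02, which concatenate to the answer.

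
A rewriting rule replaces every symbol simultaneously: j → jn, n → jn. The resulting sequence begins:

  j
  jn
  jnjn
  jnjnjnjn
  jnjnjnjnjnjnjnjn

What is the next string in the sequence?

Applying the rule to each of the 16 symbols of jnjnjnjnjnjnjnjn gives the pieces jn jn jn jn jn jn jn jn jn jn jn jn jn jn jn jn, which concatenate to the answer.

jnjnjnjnjnjnjnjnjnjnjnjnjnjnjnjn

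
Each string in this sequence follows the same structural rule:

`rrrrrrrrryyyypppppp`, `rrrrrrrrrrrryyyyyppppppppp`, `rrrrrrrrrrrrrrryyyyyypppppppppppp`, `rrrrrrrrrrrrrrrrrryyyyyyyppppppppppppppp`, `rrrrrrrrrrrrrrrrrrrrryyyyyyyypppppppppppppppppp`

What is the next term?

Each string has the form r^{3n+3} y^{n+2} p^{3n}, where the shown terms are n = 2, 3, 4, 5, 6.
For the next term, n = 7, so the run lengths are 24, 9, 21.

rrrrrrrrrrrrrrrrrrrrrrrryyyyyyyyyppppppppppppppppppppp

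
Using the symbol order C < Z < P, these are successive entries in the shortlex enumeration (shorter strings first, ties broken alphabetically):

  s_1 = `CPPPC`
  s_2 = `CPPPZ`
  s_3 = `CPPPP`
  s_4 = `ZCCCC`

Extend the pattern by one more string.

ZCCCZ

Find the rightmost character of ZCCCC below P, bump it to the next letter, and reset everything to its right to C.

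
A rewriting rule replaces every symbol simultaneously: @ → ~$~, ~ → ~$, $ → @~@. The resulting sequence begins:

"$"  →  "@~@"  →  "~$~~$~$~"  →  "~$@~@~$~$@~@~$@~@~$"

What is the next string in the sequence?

~$@~@~$~~$~$~~$@~@~$@~@~$~~$~$~~$@~@~$~~$~$~~$@~@

φ(~$@~@~$~$@~@~$@~@~$) expands symbol-by-symbol to ~$ @~@ ~$~ ~$ ~$~ ~$ @~@ ~$ @~@ ~$~ ~$ ~$~ ~$ @~@ ~$~ ~$ ~$~ ~$ @~@; joining the 19 pieces gives the next term.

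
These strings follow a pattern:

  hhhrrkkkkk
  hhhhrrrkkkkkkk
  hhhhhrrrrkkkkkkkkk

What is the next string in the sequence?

hhhhhhrrrrrkkkkkkkkkkk

Reading off run lengths: h runs 3, 4, 5; r runs 2, 3, 4; k runs 5, 7, 9 — each is linear in n, where the shown terms are n = 2, 3, 4.
Setting n = 5 gives 6, 5, 11 characters in each block.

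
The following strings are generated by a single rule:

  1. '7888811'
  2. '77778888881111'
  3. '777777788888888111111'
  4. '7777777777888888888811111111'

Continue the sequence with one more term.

77777777777778888888888881111111111

The n-th term is 3n-2 7's then 2n+2 8's then 2n 1's (n = 1, 2, …).
Setting n = 5 gives 13, 12, 10 characters in each block.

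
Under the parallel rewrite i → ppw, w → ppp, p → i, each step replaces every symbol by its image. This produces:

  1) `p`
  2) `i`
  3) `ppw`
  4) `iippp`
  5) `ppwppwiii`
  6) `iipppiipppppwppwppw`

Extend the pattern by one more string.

ppwppwiiippwppwiiiiipppiipppiippp

Replace each of the 19 characters of iipppiipppppwppwppw in place — ppw ppw i i i ppw ppw i i i i i ppp i i ppp i i ppp — and concatenate.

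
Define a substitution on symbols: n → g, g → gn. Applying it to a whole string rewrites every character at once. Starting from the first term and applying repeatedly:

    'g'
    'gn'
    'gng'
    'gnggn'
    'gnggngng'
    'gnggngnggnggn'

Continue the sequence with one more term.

Replace each of the 13 characters of gnggngnggnggn in place — gn g gn gn g gn g gn gn g gn gn g — and concatenate.

gnggngnggnggngnggngng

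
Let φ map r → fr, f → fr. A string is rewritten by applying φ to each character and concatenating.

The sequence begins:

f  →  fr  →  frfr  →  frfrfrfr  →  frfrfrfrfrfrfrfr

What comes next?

φ(frfrfrfrfrfrfrfr) expands symbol-by-symbol to fr fr fr fr fr fr fr fr fr fr fr fr fr fr fr fr; joining the 16 pieces gives the next term.

frfrfrfrfrfrfrfrfrfrfrfrfrfrfrfr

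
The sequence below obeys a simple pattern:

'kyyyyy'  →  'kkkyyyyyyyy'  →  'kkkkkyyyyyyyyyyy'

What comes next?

Each string has the form k^{2n-1} y^{3n+2} (n = 1, 2, …).
For the next term, n = 4, so the run lengths are 7, 14.

kkkkkkkyyyyyyyyyyyyyy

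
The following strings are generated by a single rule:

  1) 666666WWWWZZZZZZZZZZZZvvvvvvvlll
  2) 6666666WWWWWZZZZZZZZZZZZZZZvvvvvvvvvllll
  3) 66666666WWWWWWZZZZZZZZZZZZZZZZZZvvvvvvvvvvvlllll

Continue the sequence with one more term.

666666666WWWWWWWZZZZZZZZZZZZZZZZZZZZZvvvvvvvvvvvvvllllll

Reading off run lengths: 6 runs 6, 7, 8; W runs 4, 5, 6; Z runs 12, 15, 18; v runs 7, 9, 11; l runs 3, 4, 5 — each is linear in n, where the shown terms are n = 3, 4, 5.
At n = 6 the blocks have lengths 9, 7, 21, 13, 6.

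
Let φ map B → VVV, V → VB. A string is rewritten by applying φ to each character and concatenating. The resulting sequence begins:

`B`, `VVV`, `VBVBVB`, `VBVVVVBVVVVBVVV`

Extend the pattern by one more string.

φ(VBVVVVBVVVVBVVV) expands symbol-by-symbol to VB VVV VB VB VB VB VVV VB VB VB VB VVV VB VB VB; joining the 15 pieces gives the next term.

VBVVVVBVBVBVBVVVVBVBVBVBVVVVBVBVB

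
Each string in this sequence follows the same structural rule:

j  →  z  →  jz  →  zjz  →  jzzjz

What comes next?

zjzjzzjz

This is a Fibonacci-style word recurrence s(k) = s(k−2)·s(k−1): e.g. j·z = jz.
Continuing: zjz · jzzjz gives term 6.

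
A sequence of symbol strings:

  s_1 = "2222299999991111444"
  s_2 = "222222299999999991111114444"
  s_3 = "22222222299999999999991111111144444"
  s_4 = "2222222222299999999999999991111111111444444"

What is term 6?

Each string has the form 2^{2n+1} 9^{3n+1} 1^{2n} 4^{n+1}, where the shown terms are n = 2, 3, 4, 5.
For term 6, n = 7, so the run lengths are 15, 22, 14, 8.

22222222222222299999999999999999999991111111111111144444444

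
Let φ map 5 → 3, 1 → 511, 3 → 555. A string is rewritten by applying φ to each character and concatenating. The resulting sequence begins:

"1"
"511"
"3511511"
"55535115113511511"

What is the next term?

Rewriting the 17 symbols of 55535115113511511 one by one yields 3 3 3 555 3 511 511 3 511 511 555 3 511 511 3 511 511; concatenated:

3335553511511351151155535115113511511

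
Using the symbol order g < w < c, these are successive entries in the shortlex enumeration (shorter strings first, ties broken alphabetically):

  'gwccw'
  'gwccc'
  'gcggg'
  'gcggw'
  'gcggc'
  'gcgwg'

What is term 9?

Continuing the enumeration 3 steps past gcgwg: gcgwg → gcgww → gcgwc → (answer).

gcgcg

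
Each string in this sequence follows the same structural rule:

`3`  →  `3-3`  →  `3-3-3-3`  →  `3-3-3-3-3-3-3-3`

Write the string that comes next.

Every step duplicates the string with '-' between the halves.
One more doubling of 3-3-3-3-3-3-3-3 gives the answer.

3-3-3-3-3-3-3-3-3-3-3-3-3-3-3-3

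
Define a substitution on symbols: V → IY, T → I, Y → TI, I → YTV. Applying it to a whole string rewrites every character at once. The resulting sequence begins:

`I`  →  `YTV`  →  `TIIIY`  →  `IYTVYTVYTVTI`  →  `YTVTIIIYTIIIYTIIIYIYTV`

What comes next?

φ(YTVTIIIYTIIIYTIIIYIYTV) expands symbol-by-symbol to TI I IY I YTV YTV YTV TI I YTV YTV YTV TI I YTV YTV YTV TI YTV TI I IY; joining the 22 pieces gives the next term.

TIIIYIYTVYTVYTVTIIYTVYTVYTVTIIYTVYTVYTVTIYTVTIIIY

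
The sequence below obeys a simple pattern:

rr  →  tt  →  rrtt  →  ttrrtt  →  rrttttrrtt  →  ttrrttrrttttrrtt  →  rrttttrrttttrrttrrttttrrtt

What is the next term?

This is a Fibonacci-style word recurrence s(k) = s(k−2)·s(k−1): e.g. rr·tt = rrtt.
Continuing: ttrrttrrttttrrtt · rrttttrrttttrrttrrttttrrtt gives term 8.

ttrrttrrttttrrttrrttttrrttttrrttrrttttrrtt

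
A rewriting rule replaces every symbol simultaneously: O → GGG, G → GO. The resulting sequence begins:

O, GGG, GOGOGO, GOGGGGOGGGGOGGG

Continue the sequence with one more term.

GOGGGGOGOGOGOGGGGOGOGOGOGGGGOGOGO

φ(GOGGGGOGGGGOGGG) expands symbol-by-symbol to GO GGG GO GO GO GO GGG GO GO GO GO GGG GO GO GO; joining the 15 pieces gives the next term.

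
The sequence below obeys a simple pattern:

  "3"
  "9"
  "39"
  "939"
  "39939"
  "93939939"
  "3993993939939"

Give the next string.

939399393993993939939

This is a Fibonacci-style word recurrence s(k) = s(k−2)·s(k−1): e.g. 3·9 = 39.
So term 8 is 93939939·3993993939939.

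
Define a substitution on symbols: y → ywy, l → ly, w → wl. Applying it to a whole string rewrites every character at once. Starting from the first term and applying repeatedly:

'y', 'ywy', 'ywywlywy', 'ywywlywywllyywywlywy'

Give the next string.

Replace each of the 20 characters of ywywlywywllyywywlywy in place — ywy wl ywy wl ly ywy wl ywy wl ly ly ywy ywy wl ywy wl ly ywy wl ywy — and concatenate.

ywywlywywllyywywlywywllylyywyywywlywywllyywywlywy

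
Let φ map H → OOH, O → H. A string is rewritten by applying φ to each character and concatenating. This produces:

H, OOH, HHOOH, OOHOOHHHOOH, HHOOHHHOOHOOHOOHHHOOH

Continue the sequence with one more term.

φ(HHOOHHHOOHOOHOOHHHOOH) expands symbol-by-symbol to OOH OOH H H OOH OOH OOH H H OOH H H OOH H H OOH OOH OOH H H OOH; joining the 21 pieces gives the next term.

OOHOOHHHOOHOOHOOHHHOOHHHOOHHHOOHOOHOOHHHOOH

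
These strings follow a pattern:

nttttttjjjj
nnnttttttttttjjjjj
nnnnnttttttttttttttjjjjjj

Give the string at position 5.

Term n consists of 2n-1 n's, followed by 4n+2 t's, followed by n+3 j's (n = 1, 2, …).
For term 5, n = 5, so the run lengths are 9, 22, 8.

nnnnnnnnnttttttttttttttttttttttjjjjjjjj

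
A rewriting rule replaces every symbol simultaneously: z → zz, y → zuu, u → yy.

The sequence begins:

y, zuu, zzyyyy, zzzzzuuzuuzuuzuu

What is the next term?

Replace each of the 16 characters of zzzzzuuzuuzuuzuu in place — zz zz zz zz zz yy yy zz yy yy zz yy yy zz yy yy — and concatenate.

zzzzzzzzzzyyyyzzyyyyzzyyyyzzyyyy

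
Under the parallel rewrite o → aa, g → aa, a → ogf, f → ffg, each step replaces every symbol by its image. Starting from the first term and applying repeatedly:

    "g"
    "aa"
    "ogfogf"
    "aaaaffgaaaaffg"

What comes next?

Rewriting the 14 symbols of aaaaffgaaaaffg one by one yields ogf ogf ogf ogf ffg ffg aa ogf ogf ogf ogf ffg ffg aa; concatenated:

ogfogfogfogfffgffgaaogfogfogfogfffgffgaa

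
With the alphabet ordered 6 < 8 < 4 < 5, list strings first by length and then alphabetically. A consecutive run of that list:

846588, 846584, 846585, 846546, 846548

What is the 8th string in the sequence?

Continuing the enumeration 3 steps past 846548: 846548 → 846544 → 846545 → (answer).

846556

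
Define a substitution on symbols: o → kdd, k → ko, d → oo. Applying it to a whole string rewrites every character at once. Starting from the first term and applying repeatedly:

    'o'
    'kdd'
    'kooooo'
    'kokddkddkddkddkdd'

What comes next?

φ(kokddkddkddkddkdd) expands symbol-by-symbol to ko kdd ko oo oo ko oo oo ko oo oo ko oo oo ko oo oo; joining the 17 pieces gives the next term.

kokddkoooookoooookoooookoooookooooo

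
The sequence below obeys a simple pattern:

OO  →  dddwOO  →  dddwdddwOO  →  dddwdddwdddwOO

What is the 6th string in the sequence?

dddwdddwdddwdddwdddwOO

Every step adds dddw at the front: s(k+1) = dddw·s(k).
From dddwdddwdddwOO, 2 further steps: dddwdddwdddwOO → dddwdddwdddwdddwOO → (answer).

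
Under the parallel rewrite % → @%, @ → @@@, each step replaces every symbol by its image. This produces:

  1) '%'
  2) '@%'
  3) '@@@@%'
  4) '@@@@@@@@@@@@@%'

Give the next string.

Applying the rule to each of the 14 symbols of @@@@@@@@@@@@@% gives the pieces @@@ @@@ @@@ @@@ @@@ @@@ @@@ @@@ @@@ @@@ @@@ @@@ @@@ @%, which concatenate to the answer.

@@@@@@@@@@@@@@@@@@@@@@@@@@@@@@@@@@@@@@@@%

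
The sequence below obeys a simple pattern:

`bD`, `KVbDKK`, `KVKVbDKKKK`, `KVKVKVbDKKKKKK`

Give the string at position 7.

s(k+1) = KV·s(k)·KK, so each term gains KV as a prefix and KK as a suffix.
From KVKVKVbDKKKKKK, 3 further steps: KVKVKVbDKKKKKK → KVKVKVKVbDKKKKKKKK → KVKVKVKVKVbDKKKKKKKKKK → (answer).

KVKVKVKVKVKVbDKKKKKKKKKKKK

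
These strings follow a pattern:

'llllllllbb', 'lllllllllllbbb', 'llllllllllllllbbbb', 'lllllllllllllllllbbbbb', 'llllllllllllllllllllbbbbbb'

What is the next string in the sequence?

lllllllllllllllllllllllbbbbbbb

Term n consists of 3n-1 l's, followed by n-1 b's, where the shown terms are n = 3, 4, 5, 6, 7.
For the next term, n = 8, so the run lengths are 23, 7.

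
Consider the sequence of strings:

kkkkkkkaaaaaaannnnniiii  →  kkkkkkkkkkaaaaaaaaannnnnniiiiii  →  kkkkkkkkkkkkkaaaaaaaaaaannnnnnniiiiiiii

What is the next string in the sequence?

Reading off run lengths: k runs 7, 10, 13; a runs 7, 9, 11; n runs 5, 6, 7; i runs 4, 6, 8 — each is linear in n, where the shown terms are n = 3, 4, 5.
For the next term, n = 6, so the run lengths are 16, 13, 8, 10.

kkkkkkkkkkkkkkkkaaaaaaaaaaaaannnnnnnniiiiiiiiii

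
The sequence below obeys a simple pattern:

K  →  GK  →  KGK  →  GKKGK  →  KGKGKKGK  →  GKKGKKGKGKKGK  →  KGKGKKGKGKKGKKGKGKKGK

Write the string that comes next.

From term 3 onward, concatenate the second-to-last term with the last: K·GK = KGK, GK·KGK = GKKGK, …
The next term joins GKKGKKGKGKKGK and KGKGKKGKGKKGKKGKGKKGK.

GKKGKKGKGKKGKKGKGKKGKGKKGKKGKGKKGK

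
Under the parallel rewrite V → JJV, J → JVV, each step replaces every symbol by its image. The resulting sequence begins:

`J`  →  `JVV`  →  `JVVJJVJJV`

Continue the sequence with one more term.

JVVJJVJJVJVVJVVJJVJVVJVVJJV

Rewriting each symbol of JVVJJVJJV: J→JVV, V→JJV, V→JJV, J→JVV, J→JVV, V→JJV, J→JVV, J→JVV, V→JJV, which concatenates to JVV JJV JJV JVV JVV JJV JVV JVV JJV.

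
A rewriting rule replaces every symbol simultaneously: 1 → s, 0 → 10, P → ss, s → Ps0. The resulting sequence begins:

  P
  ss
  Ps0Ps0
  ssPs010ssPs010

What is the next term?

Applying the rule to each of the 14 symbols of ssPs010ssPs010 gives the pieces Ps0 Ps0 ss Ps0 10 s 10 Ps0 Ps0 ss Ps0 10 s 10, which concatenate to the answer.

Ps0Ps0ssPs010s10Ps0Ps0ssPs010s10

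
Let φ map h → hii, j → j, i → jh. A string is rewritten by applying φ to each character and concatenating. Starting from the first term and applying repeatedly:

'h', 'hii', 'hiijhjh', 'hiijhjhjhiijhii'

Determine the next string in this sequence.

Replace each of the 15 characters of hiijhjhjhiijhii in place — hii jh jh j hii j hii j hii jh jh j hii jh jh — and concatenate.

hiijhjhjhiijhiijhiijhjhjhiijhjh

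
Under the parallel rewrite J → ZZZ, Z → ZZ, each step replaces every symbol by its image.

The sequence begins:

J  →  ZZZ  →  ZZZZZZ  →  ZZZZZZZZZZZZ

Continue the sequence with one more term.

ZZZZZZZZZZZZZZZZZZZZZZZZ

Rewriting each symbol of ZZZZZZZZZZZZ: Z→ZZ, Z→ZZ, Z→ZZ, Z→ZZ, Z→ZZ, Z→ZZ, Z→ZZ, Z→ZZ, Z→ZZ, Z→ZZ, Z→ZZ, Z→ZZ, which concatenates to ZZ ZZ ZZ ZZ ZZ ZZ ZZ ZZ ZZ ZZ ZZ ZZ.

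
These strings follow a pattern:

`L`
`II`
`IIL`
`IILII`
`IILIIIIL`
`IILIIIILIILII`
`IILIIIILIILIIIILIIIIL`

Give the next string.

IILIIIILIILIIIILIIIILIILIIIILIILII

This is a Fibonacci-style word recurrence s(k) = s(k−1)·s(k−2): e.g. II·L = IIL.
So term 8 is IILIIIILIILIIIILIIIIL·IILIIIILIILII.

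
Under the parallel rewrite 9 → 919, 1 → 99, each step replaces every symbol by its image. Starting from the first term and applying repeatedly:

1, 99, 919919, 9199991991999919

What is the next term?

91999919919919919999199199991991991991999919

Replace each of the 16 characters of 9199991991999919 in place — 919 99 919 919 919 919 99 919 919 99 919 919 919 919 99 919 — and concatenate.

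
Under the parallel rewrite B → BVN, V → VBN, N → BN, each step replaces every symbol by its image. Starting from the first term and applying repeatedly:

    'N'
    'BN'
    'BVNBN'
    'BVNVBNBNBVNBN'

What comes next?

Rewriting the 13 symbols of BVNVBNBNBVNBN one by one yields BVN VBN BN VBN BVN BN BVN BN BVN VBN BN BVN BN; concatenated:

BVNVBNBNVBNBVNBNBVNBNBVNVBNBNBVNBN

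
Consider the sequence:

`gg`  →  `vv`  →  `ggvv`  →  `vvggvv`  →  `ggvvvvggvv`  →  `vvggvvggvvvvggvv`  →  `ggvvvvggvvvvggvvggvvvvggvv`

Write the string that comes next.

vvggvvggvvvvggvvggvvvvggvvvvggvvggvvvvggvv

From term 3 onward, concatenate the second-to-last term with the last: gg·vv = ggvv, vv·ggvv = vvggvv, …
Continuing: vvggvvggvvvvggvv · ggvvvvggvvvvggvvggvvvvggvv gives term 8.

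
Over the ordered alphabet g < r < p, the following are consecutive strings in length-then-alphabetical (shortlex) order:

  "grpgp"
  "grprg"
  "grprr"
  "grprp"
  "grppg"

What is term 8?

gpggg

Stepping forward 3 times from grppg: grppg → grppr → grppp, then the target.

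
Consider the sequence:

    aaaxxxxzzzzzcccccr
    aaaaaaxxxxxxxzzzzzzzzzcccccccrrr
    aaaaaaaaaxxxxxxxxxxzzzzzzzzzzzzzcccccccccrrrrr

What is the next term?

aaaaaaaaaaaaxxxxxxxxxxxxxzzzzzzzzzzzzzzzzzcccccccccccrrrrrrr

Each string has the form a^{3n} x^{3n+1} z^{4n+1} c^{2n+3} r^{2n-1} (n = 1, 2, …).
Setting n = 4 gives 12, 13, 17, 11, 7 characters in each block.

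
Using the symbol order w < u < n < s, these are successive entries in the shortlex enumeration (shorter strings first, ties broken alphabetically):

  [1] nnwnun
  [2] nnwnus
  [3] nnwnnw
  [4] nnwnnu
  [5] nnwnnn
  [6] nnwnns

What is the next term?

Find the rightmost character of nnwnns below s, bump it to the next letter, and reset everything to its right to w.

nnwnsw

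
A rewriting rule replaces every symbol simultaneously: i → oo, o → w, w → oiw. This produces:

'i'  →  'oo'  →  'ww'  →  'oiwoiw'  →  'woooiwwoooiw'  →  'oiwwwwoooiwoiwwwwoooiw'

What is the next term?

Applying the rule to each of the 22 symbols of oiwwwwoooiwoiwwwwoooiw gives the pieces w oo oiw oiw oiw oiw w w w oo oiw w oo oiw oiw oiw oiw w w w oo oiw, which concatenate to the answer.

woooiwoiwoiwoiwwwwoooiwwoooiwoiwoiwoiwwwwoooiw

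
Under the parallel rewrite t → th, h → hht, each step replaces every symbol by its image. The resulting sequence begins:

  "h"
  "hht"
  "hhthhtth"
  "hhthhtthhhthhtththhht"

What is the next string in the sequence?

hhthhtthhhthhtththhhthhthhtthhhthhtththhhtthhhthhthhtth

φ(hhthhtthhhthhtththhht) expands symbol-by-symbol to hht hht th hht hht th th hht hht hht th hht hht th th hht th hht hht hht th; joining the 21 pieces gives the next term.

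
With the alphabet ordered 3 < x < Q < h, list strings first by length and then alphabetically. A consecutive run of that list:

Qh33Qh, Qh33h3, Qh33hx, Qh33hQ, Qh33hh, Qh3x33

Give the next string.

The successor of Qh3x33 increments the rightmost position that isn't already h and resets every position after it to 3.

Qh3x3x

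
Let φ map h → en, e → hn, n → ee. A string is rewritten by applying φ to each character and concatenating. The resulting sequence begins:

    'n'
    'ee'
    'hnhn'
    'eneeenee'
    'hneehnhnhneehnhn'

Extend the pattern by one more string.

Replace each of the 16 characters of hneehnhnhneehnhn in place — en ee hn hn en ee en ee en ee hn hn en ee en ee — and concatenate.

eneehnhneneeeneeeneehnhneneeenee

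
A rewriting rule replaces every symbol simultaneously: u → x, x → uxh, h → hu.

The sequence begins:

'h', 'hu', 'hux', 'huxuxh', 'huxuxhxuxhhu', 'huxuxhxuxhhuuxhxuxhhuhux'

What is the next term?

Applying the rule to each of the 24 symbols of huxuxhxuxhhuuxhxuxhhuhux gives the pieces hu x uxh x uxh hu uxh x uxh hu hu x x uxh hu uxh x uxh hu hu x hu x uxh, which concatenate to the answer.

huxuxhxuxhhuuxhxuxhhuhuxxuxhhuuxhxuxhhuhuxhuxuxh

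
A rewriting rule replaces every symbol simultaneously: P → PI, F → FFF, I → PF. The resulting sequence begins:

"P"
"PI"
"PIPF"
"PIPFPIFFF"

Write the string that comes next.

Apply φ to PIPFPIFFF symbol by symbol: P→PI, I→PF, P→PI, F→FFF, P→PI, I→PF, F→FFF, F→FFF, F→FFF; joined: PI PF PI FFF PI PF FFF FFF FFF.

PIPFPIFFFPIPFFFFFFFFFF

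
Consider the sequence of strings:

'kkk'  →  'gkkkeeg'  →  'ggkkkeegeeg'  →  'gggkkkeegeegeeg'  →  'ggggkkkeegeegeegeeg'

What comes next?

Each term wraps the previous one in g on the left and eeg on the right.
So the next term is g·ggggkkkeegeegeegeeg·eeg.

gggggkkkeegeegeegeegeeg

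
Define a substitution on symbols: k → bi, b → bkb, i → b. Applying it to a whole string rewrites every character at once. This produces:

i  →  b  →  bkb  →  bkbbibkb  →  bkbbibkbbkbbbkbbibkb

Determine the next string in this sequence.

bkbbibkbbkbbbkbbibkbbkbbibkbbkbbkbbibkbbkbbbkbbibkb

φ(bkbbibkbbkbbbkbbibkb) expands symbol-by-symbol to bkb bi bkb bkb b bkb bi bkb bkb bi bkb bkb bkb bi bkb bkb b bkb bi bkb; joining the 20 pieces gives the next term.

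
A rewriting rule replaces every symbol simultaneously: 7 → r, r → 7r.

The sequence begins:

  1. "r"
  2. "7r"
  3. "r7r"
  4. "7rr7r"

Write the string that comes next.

Apply φ to 7rr7r symbol by symbol: 7→r, r→7r, r→7r, 7→r, r→7r; joined: r 7r 7r r 7r.

r7r7rr7r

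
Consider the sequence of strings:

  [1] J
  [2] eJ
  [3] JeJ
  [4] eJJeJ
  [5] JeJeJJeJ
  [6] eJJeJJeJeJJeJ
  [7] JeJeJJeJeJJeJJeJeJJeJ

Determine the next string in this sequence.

Each term (from the third on) is the two preceding terms concatenated in order: term 3 = J·eJ = JeJ.
So term 8 is eJJeJJeJeJJeJ·JeJeJJeJeJJeJJeJeJJeJ.

eJJeJJeJeJJeJJeJeJJeJeJJeJJeJeJJeJ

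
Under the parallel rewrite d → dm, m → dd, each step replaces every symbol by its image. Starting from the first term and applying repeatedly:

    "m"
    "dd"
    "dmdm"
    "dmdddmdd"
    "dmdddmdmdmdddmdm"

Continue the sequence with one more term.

dmdddmdmdmdddmdddmdddmdmdmdddmdd

φ(dmdddmdmdmdddmdm) expands symbol-by-symbol to dm dd dm dm dm dd dm dd dm dd dm dm dm dd dm dd; joining the 16 pieces gives the next term.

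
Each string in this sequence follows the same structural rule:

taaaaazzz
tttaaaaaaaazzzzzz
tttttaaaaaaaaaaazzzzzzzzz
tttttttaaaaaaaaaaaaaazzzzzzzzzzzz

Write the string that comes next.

The n-th term is 2n-1 t's then 3n+2 a's then 3n z's (n = 1, 2, …).
For the next term, n = 5, so the run lengths are 9, 17, 15.

tttttttttaaaaaaaaaaaaaaaaazzzzzzzzzzzzzzz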